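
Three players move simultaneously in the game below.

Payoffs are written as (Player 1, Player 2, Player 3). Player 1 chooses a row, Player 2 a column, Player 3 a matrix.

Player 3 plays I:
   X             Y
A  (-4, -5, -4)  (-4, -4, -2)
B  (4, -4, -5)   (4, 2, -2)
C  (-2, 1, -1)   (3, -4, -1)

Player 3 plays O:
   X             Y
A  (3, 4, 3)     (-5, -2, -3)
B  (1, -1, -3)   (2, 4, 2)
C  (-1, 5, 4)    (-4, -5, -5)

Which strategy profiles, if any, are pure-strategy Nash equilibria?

Check each profile: it is a Nash equilibrium iff no player can strictly gain by switching unilaterally.
(A, X, I): Player 1 can switch to B (-4 → 4). Not NE.
(A, X, O): Player 1 gets 3, best alternative 1; Player 2 gets 4, best alternative -2; Player 3 gets 3, best alternative -4. No profitable deviation — NE.
(A, Y, I): Player 1 can switch to B (-4 → 4). Not NE.
(A, Y, O): Player 1 can switch to B (-5 → 2). Not NE.
(B, X, I): Player 2 can switch to Y (-4 → 2). Not NE.
(B, X, O): Player 1 can switch to A (1 → 3). Not NE.
(B, Y, I): Player 3 can switch to O (-2 → 2). Not NE.
(B, Y, O): Player 1 gets 2, best alternative -4; Player 2 gets 4, best alternative -1; Player 3 gets 2, best alternative -2. No profitable deviation — NE.
(The remaining 4 profiles each have a profitable deviation by the same check.)

The pure Nash equilibria are (A, X, O), (B, Y, O).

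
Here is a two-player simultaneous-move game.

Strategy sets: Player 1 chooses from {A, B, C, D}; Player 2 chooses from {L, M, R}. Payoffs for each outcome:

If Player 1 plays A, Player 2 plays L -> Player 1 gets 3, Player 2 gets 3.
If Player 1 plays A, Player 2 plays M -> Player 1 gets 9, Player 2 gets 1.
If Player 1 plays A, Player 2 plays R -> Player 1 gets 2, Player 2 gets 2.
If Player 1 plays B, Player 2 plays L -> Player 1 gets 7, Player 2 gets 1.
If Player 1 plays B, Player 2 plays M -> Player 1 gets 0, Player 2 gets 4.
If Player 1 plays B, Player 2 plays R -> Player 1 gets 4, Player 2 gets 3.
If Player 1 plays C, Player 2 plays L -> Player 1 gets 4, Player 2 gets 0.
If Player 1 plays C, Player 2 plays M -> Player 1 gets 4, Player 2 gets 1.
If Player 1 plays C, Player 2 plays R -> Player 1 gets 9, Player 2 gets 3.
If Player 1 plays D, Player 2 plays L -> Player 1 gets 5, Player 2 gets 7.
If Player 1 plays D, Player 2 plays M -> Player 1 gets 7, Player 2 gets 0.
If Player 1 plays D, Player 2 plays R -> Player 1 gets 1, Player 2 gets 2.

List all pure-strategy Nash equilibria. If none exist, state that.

Pure NE: (C, R)

Player 1 against L: payoffs 3, 7, 4, 5 → best response B.
Player 1 against M: payoffs 9, 0, 4, 7 → best response A.
Player 1 against R: payoffs 2, 4, 9, 1 → best response C.
Player 2 against A: payoffs 3, 1, 2 → best response L.
Player 2 against B: payoffs 1, 4, 3 → best response M.
Player 2 against C: payoffs 0, 1, 3 → best response R.
Player 2 against D: payoffs 7, 0, 2 → best response L.
Mutual best responses: (C, R).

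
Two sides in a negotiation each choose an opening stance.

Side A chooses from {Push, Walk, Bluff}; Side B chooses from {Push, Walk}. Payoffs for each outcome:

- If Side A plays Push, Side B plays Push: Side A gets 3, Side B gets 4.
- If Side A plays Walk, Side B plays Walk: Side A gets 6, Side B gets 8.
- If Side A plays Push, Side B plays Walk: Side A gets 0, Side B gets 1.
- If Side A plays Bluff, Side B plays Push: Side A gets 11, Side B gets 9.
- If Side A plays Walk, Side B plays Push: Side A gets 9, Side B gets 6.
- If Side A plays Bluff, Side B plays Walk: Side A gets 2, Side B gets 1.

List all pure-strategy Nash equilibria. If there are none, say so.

Pure-strategy Nash equilibria: (Walk, Walk), (Bluff, Push)

(Push, Push): Side A can switch to Walk (3 → 9). Not NE.
(Push, Walk): Side A can switch to Walk (0 → 6). Not NE.
(Walk, Push): Side A can switch to Bluff (9 → 11). Not NE.
(Walk, Walk): Side A gets 6, best alternative 2; Side B gets 8, best alternative 6. No profitable deviation — NE.
(Bluff, Push): Side A gets 11, best alternative 9; Side B gets 9, best alternative 1. No profitable deviation — NE.
(Bluff, Walk): Side A can switch to Walk (2 → 6). Not NE.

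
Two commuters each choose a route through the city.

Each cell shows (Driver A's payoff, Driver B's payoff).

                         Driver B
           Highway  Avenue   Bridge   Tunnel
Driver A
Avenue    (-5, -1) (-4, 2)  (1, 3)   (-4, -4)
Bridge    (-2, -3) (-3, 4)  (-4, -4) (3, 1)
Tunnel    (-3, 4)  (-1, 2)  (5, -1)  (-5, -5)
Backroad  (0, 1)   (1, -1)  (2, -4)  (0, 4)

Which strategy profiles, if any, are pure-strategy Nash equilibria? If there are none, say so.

Mark each player's best response to every combination of opponents' strategies; a profile where every player is best-responding is a pure Nash equilibrium.
Driver A against Highway: payoffs -5, -2, -3, 0 → best response Backroad.
Driver A against Avenue: payoffs -4, -3, -1, 1 → best response Backroad.
Driver A against Bridge: payoffs 1, -4, 5, 2 → best response Tunnel.
Driver A against Tunnel: payoffs -4, 3, -5, 0 → best response Bridge.
Driver B against Avenue: payoffs -1, 2, 3, -4 → best response Bridge.
Driver B against Bridge: payoffs -3, 4, -4, 1 → best response Avenue.
Driver B against Tunnel: payoffs 4, 2, -1, -5 → best response Highway.
Driver B against Backroad: payoffs 1, -1, -4, 4 → best response Tunnel.
No profile is a mutual best response for all players.

This game has no pure Nash equilibrium.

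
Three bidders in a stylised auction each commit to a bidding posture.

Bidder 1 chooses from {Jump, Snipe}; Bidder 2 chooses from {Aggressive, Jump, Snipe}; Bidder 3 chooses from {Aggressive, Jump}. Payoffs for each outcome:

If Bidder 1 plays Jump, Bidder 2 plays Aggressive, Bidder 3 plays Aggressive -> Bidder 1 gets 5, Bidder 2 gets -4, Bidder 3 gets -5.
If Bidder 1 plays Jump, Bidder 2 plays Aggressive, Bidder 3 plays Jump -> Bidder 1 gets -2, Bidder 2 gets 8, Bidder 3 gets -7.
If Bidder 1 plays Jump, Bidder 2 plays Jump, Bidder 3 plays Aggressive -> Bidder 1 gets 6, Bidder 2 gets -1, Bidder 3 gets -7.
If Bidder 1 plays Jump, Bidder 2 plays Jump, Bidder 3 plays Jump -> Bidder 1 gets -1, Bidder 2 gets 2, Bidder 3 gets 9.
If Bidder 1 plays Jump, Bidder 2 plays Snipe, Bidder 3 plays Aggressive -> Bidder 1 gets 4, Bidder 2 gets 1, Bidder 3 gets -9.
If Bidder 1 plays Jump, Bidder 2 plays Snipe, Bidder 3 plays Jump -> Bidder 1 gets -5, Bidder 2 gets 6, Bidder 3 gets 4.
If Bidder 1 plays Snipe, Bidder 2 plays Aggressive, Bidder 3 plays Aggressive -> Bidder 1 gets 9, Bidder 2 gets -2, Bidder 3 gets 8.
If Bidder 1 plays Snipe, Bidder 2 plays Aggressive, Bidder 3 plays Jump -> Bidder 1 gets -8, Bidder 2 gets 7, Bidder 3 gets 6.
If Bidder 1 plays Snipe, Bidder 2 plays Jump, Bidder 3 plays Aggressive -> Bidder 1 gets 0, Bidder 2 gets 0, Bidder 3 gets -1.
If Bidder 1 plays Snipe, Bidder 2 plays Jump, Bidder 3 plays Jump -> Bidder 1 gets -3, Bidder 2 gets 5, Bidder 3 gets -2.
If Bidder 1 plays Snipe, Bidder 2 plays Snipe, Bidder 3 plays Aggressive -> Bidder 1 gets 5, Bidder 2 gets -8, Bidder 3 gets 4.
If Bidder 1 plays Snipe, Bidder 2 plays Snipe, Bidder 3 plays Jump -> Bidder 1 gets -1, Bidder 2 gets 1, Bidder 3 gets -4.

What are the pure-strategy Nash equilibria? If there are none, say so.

none

Check each profile: it is a Nash equilibrium iff no player can strictly gain by switching unilaterally.
(Jump, Aggressive, Aggressive): Bidder 1 can switch to Snipe (5 → 9). Not NE.
(Jump, Aggressive, Jump): Bidder 3 can switch to Aggressive (-7 → -5). Not NE.
(Jump, Jump, Aggressive): Bidder 2 can switch to Snipe (-1 → 1). Not NE.
(Jump, Jump, Jump): Bidder 2 can switch to Aggressive (2 → 8). Not NE.
(Jump, Snipe, Aggressive): Bidder 1 can switch to Snipe (4 → 5). Not NE.
(Jump, Snipe, Jump): Bidder 1 can switch to Snipe (-5 → -1). Not NE.
(Snipe, Aggressive, Aggressive): Bidder 2 can switch to Jump (-2 → 0). Not NE.
(Snipe, Aggressive, Jump): Bidder 1 can switch to Jump (-8 → -2). Not NE.
(Snipe, Jump, Aggressive): Bidder 1 can switch to Jump (0 → 6). Not NE.
(Snipe, Jump, Jump): Bidder 1 can switch to Jump (-3 → -1). Not NE.
(Snipe, Snipe, Aggressive): Bidder 2 can switch to Aggressive (-8 → -2). Not NE.
(Snipe, Snipe, Jump): Bidder 2 can switch to Aggressive (1 → 7). Not NE.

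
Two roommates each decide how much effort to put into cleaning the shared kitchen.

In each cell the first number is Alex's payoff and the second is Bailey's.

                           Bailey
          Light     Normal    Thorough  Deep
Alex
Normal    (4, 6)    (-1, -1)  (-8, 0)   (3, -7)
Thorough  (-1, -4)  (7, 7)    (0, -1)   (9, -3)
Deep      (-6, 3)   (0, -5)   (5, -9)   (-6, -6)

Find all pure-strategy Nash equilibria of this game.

Pure-strategy Nash equilibria: (Normal, Light), (Thorough, Normal)

Mark each player's best response to every combination of opponents' strategies; a profile where every player is best-responding is a pure Nash equilibrium.
Alex against Light: payoffs 4, -1, -6 → best response Normal.
Alex against Normal: payoffs -1, 7, 0 → best response Thorough.
Alex against Thorough: payoffs -8, 0, 5 → best response Deep.
Alex against Deep: payoffs 3, 9, -6 → best response Thorough.
Bailey against Normal: payoffs 6, -1, 0, -7 → best response Light.
Bailey against Thorough: payoffs -4, 7, -1, -3 → best response Normal.
Bailey against Deep: payoffs 3, -5, -9, -6 → best response Light.
Mutual best responses: (Normal, Light); (Thorough, Normal).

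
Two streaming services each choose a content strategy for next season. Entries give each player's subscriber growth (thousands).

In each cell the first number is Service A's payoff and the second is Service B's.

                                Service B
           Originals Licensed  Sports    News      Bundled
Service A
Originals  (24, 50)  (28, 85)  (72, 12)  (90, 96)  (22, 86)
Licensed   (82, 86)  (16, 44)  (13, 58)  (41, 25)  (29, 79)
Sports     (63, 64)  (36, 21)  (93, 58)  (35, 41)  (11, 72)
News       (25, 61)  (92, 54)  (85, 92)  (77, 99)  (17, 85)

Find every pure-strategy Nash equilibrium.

Service A against Originals: payoffs 24, 82, 63, 25 → best response Licensed.
Service A against Licensed: payoffs 28, 16, 36, 92 → best response News.
Service A against Sports: payoffs 72, 13, 93, 85 → best response Sports.
Service A against News: payoffs 90, 41, 35, 77 → best response Originals.
Service A against Bundled: payoffs 22, 29, 11, 17 → best response Licensed.
Service B against Originals: payoffs 50, 85, 12, 96, 86 → best response News.
Service B against Licensed: payoffs 86, 44, 58, 25, 79 → best response Originals.
Service B against Sports: payoffs 64, 21, 58, 41, 72 → best response Bundled.
Service B against News: payoffs 61, 54, 92, 99, 85 → best response News.
Mutual best responses: (Originals, News); (Licensed, Originals).

Pure-strategy Nash equilibria: (Originals, News), (Licensed, Originals)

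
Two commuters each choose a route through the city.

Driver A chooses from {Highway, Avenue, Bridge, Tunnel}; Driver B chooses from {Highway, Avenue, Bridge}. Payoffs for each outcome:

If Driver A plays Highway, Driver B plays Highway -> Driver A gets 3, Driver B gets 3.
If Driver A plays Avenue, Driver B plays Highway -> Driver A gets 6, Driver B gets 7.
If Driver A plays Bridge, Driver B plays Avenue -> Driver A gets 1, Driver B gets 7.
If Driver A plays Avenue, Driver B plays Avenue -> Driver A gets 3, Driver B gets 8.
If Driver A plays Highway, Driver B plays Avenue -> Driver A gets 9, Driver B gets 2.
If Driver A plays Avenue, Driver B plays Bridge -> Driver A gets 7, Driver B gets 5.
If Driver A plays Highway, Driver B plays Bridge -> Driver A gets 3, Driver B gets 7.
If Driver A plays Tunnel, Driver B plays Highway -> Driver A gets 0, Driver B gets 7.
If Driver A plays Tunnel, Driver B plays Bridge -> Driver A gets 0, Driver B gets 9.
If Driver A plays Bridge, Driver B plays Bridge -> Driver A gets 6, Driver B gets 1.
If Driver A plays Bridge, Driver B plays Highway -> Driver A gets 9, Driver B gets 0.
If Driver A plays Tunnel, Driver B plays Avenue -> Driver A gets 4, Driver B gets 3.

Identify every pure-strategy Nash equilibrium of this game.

(Highway, Highway): Driver A can switch to Avenue (3 → 6). Not NE.
(Highway, Avenue): Driver B can switch to Highway (2 → 3). Not NE.
(Highway, Bridge): Driver A can switch to Avenue (3 → 7). Not NE.
(Avenue, Highway): Driver A can switch to Bridge (6 → 9). Not NE.
(Avenue, Avenue): Driver A can switch to Highway (3 → 9). Not NE.
(Avenue, Bridge): Driver B can switch to Highway (5 → 7). Not NE.
(The remaining 6 profiles each have a profitable deviation by the same check.)

This game has no pure Nash equilibrium.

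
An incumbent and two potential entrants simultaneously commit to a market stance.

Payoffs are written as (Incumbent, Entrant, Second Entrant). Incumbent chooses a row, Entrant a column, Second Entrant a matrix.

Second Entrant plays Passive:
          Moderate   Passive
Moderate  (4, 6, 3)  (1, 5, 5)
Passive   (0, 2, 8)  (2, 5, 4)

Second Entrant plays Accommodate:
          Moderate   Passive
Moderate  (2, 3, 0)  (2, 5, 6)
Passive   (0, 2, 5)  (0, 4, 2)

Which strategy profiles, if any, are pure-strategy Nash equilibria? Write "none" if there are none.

(Moderate, Moderate, Passive): Incumbent gets 4, best alternative 0; Entrant gets 6, best alternative 5; Second Entrant gets 3, best alternative 0. No profitable deviation — NE.
(Moderate, Moderate, Accommodate): Entrant can switch to Passive (3 → 5). Not NE.
(Moderate, Passive, Passive): Incumbent can switch to Passive (1 → 2). Not NE.
(Moderate, Passive, Accommodate): Incumbent gets 2, best alternative 0; Entrant gets 5, best alternative 3; Second Entrant gets 6, best alternative 5. No profitable deviation — NE.
(Passive, Moderate, Passive): Incumbent can switch to Moderate (0 → 4). Not NE.
(Passive, Moderate, Accommodate): Incumbent can switch to Moderate (0 → 2). Not NE.
(Passive, Passive, Passive): Incumbent gets 2, best alternative 1; Entrant gets 5, best alternative 2; Second Entrant gets 4, best alternative 2. No profitable deviation — NE.
(Passive, Passive, Accommodate): Incumbent can switch to Moderate (0 → 2). Not NE.

The pure Nash equilibria are (Moderate, Moderate, Passive); (Moderate, Passive, Accommodate); (Passive, Passive, Passive).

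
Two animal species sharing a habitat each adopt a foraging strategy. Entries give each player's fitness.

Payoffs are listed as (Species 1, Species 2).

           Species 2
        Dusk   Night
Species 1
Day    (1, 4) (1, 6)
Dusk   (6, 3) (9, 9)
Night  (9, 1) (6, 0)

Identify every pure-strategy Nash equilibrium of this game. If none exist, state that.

Species 1 against Dusk: payoffs 1, 6, 9 → best response Night.
Species 1 against Night: payoffs 1, 9, 6 → best response Dusk.
Species 2 against Day: payoffs 4, 6 → best response Night.
Species 2 against Dusk: payoffs 3, 9 → best response Night.
Species 2 against Night: payoffs 1, 0 → best response Dusk.
Mutual best responses: (Dusk, Night); (Night, Dusk).

Pure-strategy Nash equilibria: (Dusk, Night); (Night, Dusk)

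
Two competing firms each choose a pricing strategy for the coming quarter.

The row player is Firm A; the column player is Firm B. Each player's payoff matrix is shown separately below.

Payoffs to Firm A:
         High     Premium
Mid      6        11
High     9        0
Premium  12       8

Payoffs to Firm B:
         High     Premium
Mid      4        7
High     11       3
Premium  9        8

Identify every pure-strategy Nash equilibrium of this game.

Mark each player's best response to every combination of opponents' strategies; a profile where every player is best-responding is a pure Nash equilibrium.
Firm A against High: payoffs 6, 9, 12 → best response Premium.
Firm A against Premium: payoffs 11, 0, 8 → best response Mid.
Firm B against Mid: payoffs 4, 7 → best response Premium.
Firm B against High: payoffs 11, 3 → best response High.
Firm B against Premium: payoffs 9, 8 → best response High.
Mutual best responses: (Mid, Premium); (Premium, High).

(Mid, Premium); (Premium, High)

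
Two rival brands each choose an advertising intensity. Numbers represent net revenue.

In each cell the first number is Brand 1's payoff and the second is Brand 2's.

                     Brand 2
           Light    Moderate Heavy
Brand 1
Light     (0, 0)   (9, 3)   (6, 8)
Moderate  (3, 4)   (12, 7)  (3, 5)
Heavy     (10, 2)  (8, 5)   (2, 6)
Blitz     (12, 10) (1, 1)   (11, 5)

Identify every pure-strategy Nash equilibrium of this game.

(Moderate, Moderate) and (Blitz, Light)

For each player, find the best response to each opponent profile; mutual best responses are the pure NE.
Brand 1 against Light: payoffs 0, 3, 10, 12 → best response Blitz.
Brand 1 against Moderate: payoffs 9, 12, 8, 1 → best response Moderate.
Brand 1 against Heavy: payoffs 6, 3, 2, 11 → best response Blitz.
Brand 2 against Light: payoffs 0, 3, 8 → best response Heavy.
Brand 2 against Moderate: payoffs 4, 7, 5 → best response Moderate.
Brand 2 against Heavy: payoffs 2, 5, 6 → best response Heavy.
Brand 2 against Blitz: payoffs 10, 1, 5 → best response Light.
Mutual best responses: (Moderate, Moderate); (Blitz, Light).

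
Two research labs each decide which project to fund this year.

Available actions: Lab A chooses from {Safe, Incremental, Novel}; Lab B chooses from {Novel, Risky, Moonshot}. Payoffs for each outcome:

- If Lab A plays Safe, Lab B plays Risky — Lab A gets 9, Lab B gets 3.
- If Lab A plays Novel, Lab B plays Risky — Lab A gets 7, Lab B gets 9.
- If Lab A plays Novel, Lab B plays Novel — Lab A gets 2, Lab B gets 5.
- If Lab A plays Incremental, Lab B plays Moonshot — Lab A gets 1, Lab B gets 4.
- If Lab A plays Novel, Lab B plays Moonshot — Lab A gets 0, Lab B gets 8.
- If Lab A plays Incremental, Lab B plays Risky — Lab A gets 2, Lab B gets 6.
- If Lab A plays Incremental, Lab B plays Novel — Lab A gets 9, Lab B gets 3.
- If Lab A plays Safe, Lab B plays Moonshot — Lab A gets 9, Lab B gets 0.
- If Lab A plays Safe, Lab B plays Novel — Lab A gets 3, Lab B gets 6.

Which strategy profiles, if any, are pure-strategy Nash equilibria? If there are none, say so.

none

For each strategy profile, look for a profitable unilateral deviation.
(Safe, Novel): Lab A can switch to Incremental (3 → 9). Not NE.
(Safe, Risky): Lab B can switch to Novel (3 → 6). Not NE.
(Safe, Moonshot): Lab B can switch to Novel (0 → 6). Not NE.
(Incremental, Novel): Lab B can switch to Risky (3 → 6). Not NE.
(Incremental, Risky): Lab A can switch to Safe (2 → 9). Not NE.
(Incremental, Moonshot): Lab A can switch to Safe (1 → 9). Not NE.
(Novel, Novel): Lab A can switch to Safe (2 → 3). Not NE.
(Novel, Risky): Lab A can switch to Safe (7 → 9). Not NE.
(The remaining 1 profile has a profitable deviation by the same check.)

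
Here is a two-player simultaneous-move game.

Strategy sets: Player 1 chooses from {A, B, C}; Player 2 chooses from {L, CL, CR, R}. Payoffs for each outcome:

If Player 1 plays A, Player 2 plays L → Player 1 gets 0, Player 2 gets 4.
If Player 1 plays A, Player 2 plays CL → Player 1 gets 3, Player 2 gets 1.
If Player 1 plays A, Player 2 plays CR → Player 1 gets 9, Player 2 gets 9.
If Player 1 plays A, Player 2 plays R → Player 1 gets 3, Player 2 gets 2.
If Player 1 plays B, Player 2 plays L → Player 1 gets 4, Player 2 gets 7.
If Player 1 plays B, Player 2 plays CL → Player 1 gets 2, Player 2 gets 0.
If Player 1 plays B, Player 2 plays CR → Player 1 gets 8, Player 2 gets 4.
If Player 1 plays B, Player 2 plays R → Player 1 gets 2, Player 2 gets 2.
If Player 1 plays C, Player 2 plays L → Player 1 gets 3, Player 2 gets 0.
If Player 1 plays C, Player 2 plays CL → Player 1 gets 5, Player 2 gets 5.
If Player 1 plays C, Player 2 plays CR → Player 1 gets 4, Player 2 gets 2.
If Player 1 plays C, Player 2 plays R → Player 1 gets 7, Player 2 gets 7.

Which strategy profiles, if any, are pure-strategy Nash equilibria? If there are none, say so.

(A, CR) and (B, L) and (C, R)

Mark each player's best response to every combination of opponents' strategies; a profile where every player is best-responding is a pure Nash equilibrium.
Player 1 against L: payoffs 0, 4, 3 → best response B.
Player 1 against CL: payoffs 3, 2, 5 → best response C.
Player 1 against CR: payoffs 9, 8, 4 → best response A.
Player 1 against R: payoffs 3, 2, 7 → best response C.
Player 2 against A: payoffs 4, 1, 9, 2 → best response CR.
Player 2 against B: payoffs 7, 0, 4, 2 → best response L.
Player 2 against C: payoffs 0, 5, 2, 7 → best response R.
Mutual best responses: (A, CR); (B, L); (C, R).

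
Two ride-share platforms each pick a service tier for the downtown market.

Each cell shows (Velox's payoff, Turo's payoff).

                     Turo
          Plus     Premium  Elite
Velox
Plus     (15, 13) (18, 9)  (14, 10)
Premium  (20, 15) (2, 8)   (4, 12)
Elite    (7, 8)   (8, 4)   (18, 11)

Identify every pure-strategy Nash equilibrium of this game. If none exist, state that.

Velox against Plus: payoffs 15, 20, 7 → best response Premium.
Velox against Premium: payoffs 18, 2, 8 → best response Plus.
Velox against Elite: payoffs 14, 4, 18 → best response Elite.
Turo against Plus: payoffs 13, 9, 10 → best response Plus.
Turo against Premium: payoffs 15, 8, 12 → best response Plus.
Turo against Elite: payoffs 8, 4, 11 → best response Elite.
Mutual best responses: (Premium, Plus); (Elite, Elite).

(Premium, Plus); (Elite, Elite)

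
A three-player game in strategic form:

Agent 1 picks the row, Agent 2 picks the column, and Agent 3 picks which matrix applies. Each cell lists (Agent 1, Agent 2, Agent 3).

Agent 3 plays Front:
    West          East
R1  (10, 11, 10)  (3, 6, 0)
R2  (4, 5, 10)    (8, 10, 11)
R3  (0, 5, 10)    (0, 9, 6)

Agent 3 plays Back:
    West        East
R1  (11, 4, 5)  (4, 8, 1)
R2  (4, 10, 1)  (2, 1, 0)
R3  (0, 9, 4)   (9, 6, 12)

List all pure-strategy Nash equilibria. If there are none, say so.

(R1, West, Front), (R2, East, Front)

Agent 1 against (West, Front): payoffs 10, 4, 0 → best response R1.
Agent 1 against (West, Back): payoffs 11, 4, 0 → best response R1.
Agent 1 against (East, Front): payoffs 3, 8, 0 → best response R2.
Agent 1 against (East, Back): payoffs 4, 2, 9 → best response R3.
Agent 2 against (R1, Front): payoffs 11, 6 → best response West.
Agent 2 against (R1, Back): payoffs 4, 8 → best response East.
Agent 2 against (R2, Front): payoffs 5, 10 → best response East.
Agent 2 against (R2, Back): payoffs 10, 1 → best response West.
Agent 2 against (R3, Front): payoffs 5, 9 → best response East.
Agent 2 against (R3, Back): payoffs 9, 6 → best response West.
Agent 3 against (R1, West): payoffs 10, 5 → best response Front.
Agent 3 against (R1, East): payoffs 0, 1 → best response Back.
Agent 3 against (R2, West): payoffs 10, 1 → best response Front.
Agent 3 against (R2, East): payoffs 11, 0 → best response Front.
Agent 3 against (R3, West): payoffs 10, 4 → best response Front.
Agent 3 against (R3, East): payoffs 6, 12 → best response Back.
Mutual best responses: (R1, West, Front); (R2, East, Front).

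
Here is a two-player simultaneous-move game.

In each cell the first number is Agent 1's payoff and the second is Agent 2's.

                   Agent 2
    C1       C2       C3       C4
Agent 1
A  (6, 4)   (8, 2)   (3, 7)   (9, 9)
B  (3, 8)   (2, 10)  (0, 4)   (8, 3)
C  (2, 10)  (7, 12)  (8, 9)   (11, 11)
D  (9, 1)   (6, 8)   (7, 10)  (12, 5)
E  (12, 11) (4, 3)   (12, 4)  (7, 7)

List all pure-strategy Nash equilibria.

Pure NE: (E, C1)

Agent 1 against C1: payoffs 6, 3, 2, 9, 12 → best response E.
Agent 1 against C2: payoffs 8, 2, 7, 6, 4 → best response A.
Agent 1 against C3: payoffs 3, 0, 8, 7, 12 → best response E.
Agent 1 against C4: payoffs 9, 8, 11, 12, 7 → best response D.
Agent 2 against A: payoffs 4, 2, 7, 9 → best response C4.
Agent 2 against B: payoffs 8, 10, 4, 3 → best response C2.
Agent 2 against C: payoffs 10, 12, 9, 11 → best response C2.
Agent 2 against D: payoffs 1, 8, 10, 5 → best response C3.
Agent 2 against E: payoffs 11, 3, 4, 7 → best response C1.
Mutual best responses: (E, C1).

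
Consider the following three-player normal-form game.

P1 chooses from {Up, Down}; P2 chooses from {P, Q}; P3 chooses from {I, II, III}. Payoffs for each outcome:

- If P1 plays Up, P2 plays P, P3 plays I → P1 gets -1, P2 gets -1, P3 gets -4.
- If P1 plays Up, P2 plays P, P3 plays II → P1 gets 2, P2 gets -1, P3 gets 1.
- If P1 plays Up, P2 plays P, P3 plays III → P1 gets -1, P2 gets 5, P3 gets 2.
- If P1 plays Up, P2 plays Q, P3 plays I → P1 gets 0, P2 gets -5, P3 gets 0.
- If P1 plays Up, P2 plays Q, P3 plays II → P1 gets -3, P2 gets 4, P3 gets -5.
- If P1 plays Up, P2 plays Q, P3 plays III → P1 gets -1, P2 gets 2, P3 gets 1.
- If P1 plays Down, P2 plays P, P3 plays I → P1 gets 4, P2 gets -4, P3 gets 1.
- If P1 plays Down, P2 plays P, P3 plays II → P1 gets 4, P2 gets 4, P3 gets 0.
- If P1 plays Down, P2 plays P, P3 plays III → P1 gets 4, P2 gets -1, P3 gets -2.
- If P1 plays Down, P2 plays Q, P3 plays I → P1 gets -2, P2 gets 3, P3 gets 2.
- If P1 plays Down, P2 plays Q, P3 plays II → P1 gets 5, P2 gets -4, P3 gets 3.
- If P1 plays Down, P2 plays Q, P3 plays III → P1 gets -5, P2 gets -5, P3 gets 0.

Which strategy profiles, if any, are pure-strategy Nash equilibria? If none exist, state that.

Mark each player's best response to every combination of opponents' strategies; a profile where every player is best-responding is a pure Nash equilibrium.
P1 against (P, I): payoffs -1, 4 → best response Down.
P1 against (P, II): payoffs 2, 4 → best response Down.
P1 against (P, III): payoffs -1, 4 → best response Down.
P1 against (Q, I): payoffs 0, -2 → best response Up.
P1 against (Q, II): payoffs -3, 5 → best response Down.
P1 against (Q, III): payoffs -1, -5 → best response Up.
P2 against (Up, I): payoffs -1, -5 → best response P.
P2 against (Up, II): payoffs -1, 4 → best response Q.
P2 against (Up, III): payoffs 5, 2 → best response P.
P2 against (Down, I): payoffs -4, 3 → best response Q.
P2 against (Down, II): payoffs 4, -4 → best response P.
P2 against (Down, III): payoffs -1, -5 → best response P.
P3 against (Up, P): payoffs -4, 1, 2 → best response III.
P3 against (Up, Q): payoffs 0, -5, 1 → best response III.
P3 against (Down, P): payoffs 1, 0, -2 → best response I.
P3 against (Down, Q): payoffs 2, 3, 0 → best response II.
No profile is a mutual best response for all players.

none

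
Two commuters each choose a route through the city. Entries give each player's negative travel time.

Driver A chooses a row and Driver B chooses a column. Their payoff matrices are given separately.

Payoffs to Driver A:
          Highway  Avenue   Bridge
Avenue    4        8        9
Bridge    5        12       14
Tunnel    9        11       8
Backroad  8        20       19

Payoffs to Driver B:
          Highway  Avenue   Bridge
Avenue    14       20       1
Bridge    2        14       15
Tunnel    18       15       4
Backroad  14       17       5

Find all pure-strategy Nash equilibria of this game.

For each player, find the best response to each opponent profile; mutual best responses are the pure NE.
Driver A against Highway: payoffs 4, 5, 9, 8 → best response Tunnel.
Driver A against Avenue: payoffs 8, 12, 11, 20 → best response Backroad.
Driver A against Bridge: payoffs 9, 14, 8, 19 → best response Backroad.
Driver B against Avenue: payoffs 14, 20, 1 → best response Avenue.
Driver B against Bridge: payoffs 2, 14, 15 → best response Bridge.
Driver B against Tunnel: payoffs 18, 15, 4 → best response Highway.
Driver B against Backroad: payoffs 14, 17, 5 → best response Avenue.
Mutual best responses: (Tunnel, Highway); (Backroad, Avenue).

(Tunnel, Highway) and (Backroad, Avenue)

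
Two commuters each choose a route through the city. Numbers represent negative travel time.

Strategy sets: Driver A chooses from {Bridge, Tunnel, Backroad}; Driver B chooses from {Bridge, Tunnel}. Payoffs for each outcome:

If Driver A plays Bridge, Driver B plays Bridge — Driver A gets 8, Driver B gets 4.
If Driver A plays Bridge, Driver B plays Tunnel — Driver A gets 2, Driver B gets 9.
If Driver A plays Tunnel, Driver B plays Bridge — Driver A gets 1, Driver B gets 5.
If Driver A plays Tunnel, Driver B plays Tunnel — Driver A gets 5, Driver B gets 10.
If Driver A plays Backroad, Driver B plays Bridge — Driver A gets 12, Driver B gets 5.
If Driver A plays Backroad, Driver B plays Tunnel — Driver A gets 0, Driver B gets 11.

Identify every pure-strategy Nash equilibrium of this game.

The unique pure-strategy Nash equilibrium is (Tunnel, Tunnel).

Driver A against Bridge: payoffs 8, 1, 12 → best response Backroad.
Driver A against Tunnel: payoffs 2, 5, 0 → best response Tunnel.
Driver B against Bridge: payoffs 4, 9 → best response Tunnel.
Driver B against Tunnel: payoffs 5, 10 → best response Tunnel.
Driver B against Backroad: payoffs 5, 11 → best response Tunnel.
Mutual best responses: (Tunnel, Tunnel).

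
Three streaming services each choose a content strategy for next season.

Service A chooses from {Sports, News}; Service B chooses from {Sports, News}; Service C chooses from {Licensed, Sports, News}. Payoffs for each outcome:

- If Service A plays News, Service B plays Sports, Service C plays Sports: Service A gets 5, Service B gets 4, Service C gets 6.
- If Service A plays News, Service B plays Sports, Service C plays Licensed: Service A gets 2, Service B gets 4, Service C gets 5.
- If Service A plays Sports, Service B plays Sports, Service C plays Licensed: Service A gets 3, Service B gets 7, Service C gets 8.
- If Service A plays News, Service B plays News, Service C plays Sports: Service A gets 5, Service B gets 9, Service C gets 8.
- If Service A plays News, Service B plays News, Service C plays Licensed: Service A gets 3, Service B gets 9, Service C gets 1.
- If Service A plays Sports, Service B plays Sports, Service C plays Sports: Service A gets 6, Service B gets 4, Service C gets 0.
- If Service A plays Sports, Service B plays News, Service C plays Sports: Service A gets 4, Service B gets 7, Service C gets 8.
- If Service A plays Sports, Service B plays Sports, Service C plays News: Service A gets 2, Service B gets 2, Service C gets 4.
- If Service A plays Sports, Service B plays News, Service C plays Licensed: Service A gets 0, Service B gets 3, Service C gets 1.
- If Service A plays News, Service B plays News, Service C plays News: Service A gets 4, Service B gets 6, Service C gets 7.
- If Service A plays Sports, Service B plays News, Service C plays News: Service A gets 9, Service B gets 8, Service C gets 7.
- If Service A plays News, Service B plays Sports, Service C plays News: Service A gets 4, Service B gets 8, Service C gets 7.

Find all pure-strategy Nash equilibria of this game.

Mark each player's best response to every combination of opponents' strategies; a profile where every player is best-responding is a pure Nash equilibrium.
Service A against (Sports, Licensed): payoffs 3, 2 → best response Sports.
Service A against (Sports, Sports): payoffs 6, 5 → best response Sports.
Service A against (Sports, News): payoffs 2, 4 → best response News.
Service A against (News, Licensed): payoffs 0, 3 → best response News.
Service A against (News, Sports): payoffs 4, 5 → best response News.
Service A against (News, News): payoffs 9, 4 → best response Sports.
Service B against (Sports, Licensed): payoffs 7, 3 → best response Sports.
Service B against (Sports, Sports): payoffs 4, 7 → best response News.
Service B against (Sports, News): payoffs 2, 8 → best response News.
Service B against (News, Licensed): payoffs 4, 9 → best response News.
Service B against (News, Sports): payoffs 4, 9 → best response News.
Service B against (News, News): payoffs 8, 6 → best response Sports.
Service C against (Sports, Sports): payoffs 8, 0, 4 → best response Licensed.
Service C against (Sports, News): payoffs 1, 8, 7 → best response Sports.
Service C against (News, Sports): payoffs 5, 6, 7 → best response News.
Service C against (News, News): payoffs 1, 8, 7 → best response Sports.
Mutual best responses: (Sports, Sports, Licensed); (News, Sports, News); (News, News, Sports).

Pure-strategy Nash equilibria: (Sports, Sports, Licensed) and (News, Sports, News) and (News, News, Sports)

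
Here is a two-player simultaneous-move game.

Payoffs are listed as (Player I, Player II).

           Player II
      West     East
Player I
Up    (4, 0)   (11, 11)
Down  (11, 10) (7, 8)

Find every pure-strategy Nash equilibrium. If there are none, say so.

Player I against West: payoffs 4, 11 → best response Down.
Player I against East: payoffs 11, 7 → best response Up.
Player II against Up: payoffs 0, 11 → best response East.
Player II against Down: payoffs 10, 8 → best response West.
Mutual best responses: (Up, East); (Down, West).

(Up, East); (Down, West)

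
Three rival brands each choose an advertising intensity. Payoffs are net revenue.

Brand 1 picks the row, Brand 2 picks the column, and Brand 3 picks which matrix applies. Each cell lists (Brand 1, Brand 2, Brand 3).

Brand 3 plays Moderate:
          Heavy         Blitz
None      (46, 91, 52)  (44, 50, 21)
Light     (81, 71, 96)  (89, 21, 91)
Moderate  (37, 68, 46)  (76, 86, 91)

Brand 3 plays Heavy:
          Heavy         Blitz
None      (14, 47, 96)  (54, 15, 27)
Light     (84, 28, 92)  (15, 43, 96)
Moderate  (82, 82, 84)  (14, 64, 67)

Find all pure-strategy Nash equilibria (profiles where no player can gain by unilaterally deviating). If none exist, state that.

For each strategy profile, look for a profitable unilateral deviation.
(None, Heavy, Moderate): Brand 1 can switch to Light (46 → 81). Not NE.
(None, Heavy, Heavy): Brand 1 can switch to Light (14 → 84). Not NE.
(None, Blitz, Moderate): Brand 1 can switch to Light (44 → 89). Not NE.
(None, Blitz, Heavy): Brand 2 can switch to Heavy (15 → 47). Not NE.
(Light, Heavy, Moderate): Brand 1 gets 81, best alternative 46; Brand 2 gets 71, best alternative 21; Brand 3 gets 96, best alternative 92. No profitable deviation — NE.
(Light, Heavy, Heavy): Brand 2 can switch to Blitz (28 → 43). Not NE.
(Light, Blitz, Moderate): Brand 2 can switch to Heavy (21 → 71). Not NE.
(Light, Blitz, Heavy): Brand 1 can switch to None (15 → 54). Not NE.
(Moderate, Heavy, Moderate): Brand 1 can switch to None (37 → 46). Not NE.
(Moderate, Heavy, Heavy): Brand 1 can switch to Light (82 → 84). Not NE.
(Moderate, Blitz, Moderate): Brand 1 can switch to Light (76 → 89). Not NE.
(The remaining 1 profile has a profitable deviation by the same check.)

The unique pure-strategy Nash equilibrium is (Light, Heavy, Moderate).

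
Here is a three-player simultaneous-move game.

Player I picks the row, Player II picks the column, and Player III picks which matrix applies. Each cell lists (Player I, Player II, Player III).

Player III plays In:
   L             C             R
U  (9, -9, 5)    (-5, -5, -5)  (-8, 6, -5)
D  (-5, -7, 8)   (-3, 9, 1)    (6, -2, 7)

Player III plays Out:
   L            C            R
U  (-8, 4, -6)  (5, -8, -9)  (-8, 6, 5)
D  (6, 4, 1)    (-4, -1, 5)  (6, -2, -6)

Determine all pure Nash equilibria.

This game has no pure Nash equilibrium.

For each player, find the best response to each opponent profile; mutual best responses are the pure NE.
Player I against (L, In): payoffs 9, -5 → best response U.
Player I against (L, Out): payoffs -8, 6 → best response D.
Player I against (C, In): payoffs -5, -3 → best response D.
Player I against (C, Out): payoffs 5, -4 → best response U.
Player I against (R, In): payoffs -8, 6 → best response D.
Player I against (R, Out): payoffs -8, 6 → best response D.
Player II against (U, In): payoffs -9, -5, 6 → best response R.
Player II against (U, Out): payoffs 4, -8, 6 → best response R.
Player II against (D, In): payoffs -7, 9, -2 → best response C.
Player II against (D, Out): payoffs 4, -1, -2 → best response L.
Player III against (U, L): payoffs 5, -6 → best response In.
Player III against (U, C): payoffs -5, -9 → best response In.
Player III against (U, R): payoffs -5, 5 → best response Out.
Player III against (D, L): payoffs 8, 1 → best response In.
Player III against (D, C): payoffs 1, 5 → best response Out.
Player III against (D, R): payoffs 7, -6 → best response In.
No profile is a mutual best response for all players.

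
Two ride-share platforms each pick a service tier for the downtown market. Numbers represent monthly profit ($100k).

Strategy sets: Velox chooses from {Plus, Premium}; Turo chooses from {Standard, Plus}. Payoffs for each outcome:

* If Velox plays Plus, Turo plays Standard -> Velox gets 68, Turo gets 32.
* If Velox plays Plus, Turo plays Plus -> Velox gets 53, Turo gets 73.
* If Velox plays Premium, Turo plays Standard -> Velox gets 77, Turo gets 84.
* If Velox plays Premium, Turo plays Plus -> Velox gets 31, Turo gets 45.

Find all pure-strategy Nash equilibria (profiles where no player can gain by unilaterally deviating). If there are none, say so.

For each player, find the best response to each opponent profile; mutual best responses are the pure NE.
Velox against Standard: payoffs 68, 77 → best response Premium.
Velox against Plus: payoffs 53, 31 → best response Plus.
Turo against Plus: payoffs 32, 73 → best response Plus.
Turo against Premium: payoffs 84, 45 → best response Standard.
Mutual best responses: (Plus, Plus); (Premium, Standard).

Pure-strategy Nash equilibria: (Plus, Plus); (Premium, Standard)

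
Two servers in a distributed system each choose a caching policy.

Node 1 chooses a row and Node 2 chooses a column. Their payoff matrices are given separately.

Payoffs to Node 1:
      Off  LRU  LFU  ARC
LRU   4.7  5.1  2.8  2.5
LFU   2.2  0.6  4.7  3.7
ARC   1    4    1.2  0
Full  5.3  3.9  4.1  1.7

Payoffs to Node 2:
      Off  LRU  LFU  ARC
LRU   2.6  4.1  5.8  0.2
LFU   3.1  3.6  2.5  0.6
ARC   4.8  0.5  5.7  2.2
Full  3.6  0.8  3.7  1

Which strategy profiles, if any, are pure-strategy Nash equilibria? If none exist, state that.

(LRU, Off): Node 1 can switch to Full (4.7 → 5.3). Not NE.
(LRU, LRU): Node 2 can switch to LFU (4.1 → 5.8). Not NE.
(LRU, LFU): Node 1 can switch to LFU (2.8 → 4.7). Not NE.
(LRU, ARC): Node 1 can switch to LFU (2.5 → 3.7). Not NE.
(LFU, Off): Node 1 can switch to LRU (2.2 → 4.7). Not NE.
(LFU, LRU): Node 1 can switch to LRU (0.6 → 5.1). Not NE.
(The remaining 10 profiles each have a profitable deviation by the same check.)

This game has no pure Nash equilibrium.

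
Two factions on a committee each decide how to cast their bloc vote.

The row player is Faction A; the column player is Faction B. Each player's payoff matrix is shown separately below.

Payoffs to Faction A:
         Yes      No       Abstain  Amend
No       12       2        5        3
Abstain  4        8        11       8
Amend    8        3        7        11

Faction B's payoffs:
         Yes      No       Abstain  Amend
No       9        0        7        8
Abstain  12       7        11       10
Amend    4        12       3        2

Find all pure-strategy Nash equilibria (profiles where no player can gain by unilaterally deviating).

(No, Yes)

Mark each player's best response to every combination of opponents' strategies; a profile where every player is best-responding is a pure Nash equilibrium.
Faction A against Yes: payoffs 12, 4, 8 → best response No.
Faction A against No: payoffs 2, 8, 3 → best response Abstain.
Faction A against Abstain: payoffs 5, 11, 7 → best response Abstain.
Faction A against Amend: payoffs 3, 8, 11 → best response Amend.
Faction B against No: payoffs 9, 0, 7, 8 → best response Yes.
Faction B against Abstain: payoffs 12, 7, 11, 10 → best response Yes.
Faction B against Amend: payoffs 4, 12, 3, 2 → best response No.
Mutual best responses: (No, Yes).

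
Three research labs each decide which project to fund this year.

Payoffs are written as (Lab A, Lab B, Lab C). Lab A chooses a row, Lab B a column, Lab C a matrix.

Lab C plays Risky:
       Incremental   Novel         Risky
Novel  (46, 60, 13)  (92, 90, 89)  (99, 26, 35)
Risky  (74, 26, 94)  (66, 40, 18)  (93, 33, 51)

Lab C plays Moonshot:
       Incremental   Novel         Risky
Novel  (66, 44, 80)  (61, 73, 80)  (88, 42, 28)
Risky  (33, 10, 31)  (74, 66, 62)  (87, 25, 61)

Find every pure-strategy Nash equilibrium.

Pure-strategy Nash equilibria: (Novel, Novel, Risky) and (Risky, Novel, Moonshot)

(Novel, Incremental, Risky): Lab A can switch to Risky (46 → 74). Not NE.
(Novel, Incremental, Moonshot): Lab B can switch to Novel (44 → 73). Not NE.
(Novel, Novel, Risky): Lab A gets 92, best alternative 66; Lab B gets 90, best alternative 60; Lab C gets 89, best alternative 80. No profitable deviation — NE.
(Novel, Novel, Moonshot): Lab A can switch to Risky (61 → 74). Not NE.
(Novel, Risky, Risky): Lab B can switch to Incremental (26 → 60). Not NE.
(Novel, Risky, Moonshot): Lab B can switch to Incremental (42 → 44). Not NE.
(Risky, Incremental, Risky): Lab B can switch to Novel (26 → 40). Not NE.
(Risky, Novel, Moonshot): Lab A gets 74, best alternative 61; Lab B gets 66, best alternative 25; Lab C gets 62, best alternative 18. No profitable deviation — NE.
(The remaining 4 profiles each have a profitable deviation by the same check.)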